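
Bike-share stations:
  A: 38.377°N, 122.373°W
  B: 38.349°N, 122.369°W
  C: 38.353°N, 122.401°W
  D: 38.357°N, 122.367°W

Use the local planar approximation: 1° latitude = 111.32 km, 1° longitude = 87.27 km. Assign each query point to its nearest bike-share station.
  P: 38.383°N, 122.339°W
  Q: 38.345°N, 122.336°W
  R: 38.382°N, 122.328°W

P→A; Q→B; R→A

P at 38.383°N, 122.339°W:
  A: 3.041 km
  B: 4.602 km
  C: 6.358 km
  D: 3.788 km
  → nearest: A (3.041 km)
Q at 38.345°N, 122.336°W:
  A: 4.808 km
  B: 2.914 km
  C: 5.742 km
  D: 3.017 km
  → nearest: B (2.914 km)
R at 38.382°N, 122.328°W:
  A: 3.966 km
  B: 5.128 km
  C: 7.142 km
  D: 4.396 km
  → nearest: A (3.966 km)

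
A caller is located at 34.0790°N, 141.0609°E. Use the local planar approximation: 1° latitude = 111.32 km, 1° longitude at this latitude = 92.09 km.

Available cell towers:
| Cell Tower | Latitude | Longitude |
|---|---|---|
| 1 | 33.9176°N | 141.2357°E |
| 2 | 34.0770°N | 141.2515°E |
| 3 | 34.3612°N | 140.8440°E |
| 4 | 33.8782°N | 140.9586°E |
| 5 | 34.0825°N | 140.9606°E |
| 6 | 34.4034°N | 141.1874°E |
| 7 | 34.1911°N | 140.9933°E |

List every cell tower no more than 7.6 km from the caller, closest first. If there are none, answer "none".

none

Distances from 34.0790°N, 141.0609°E:
1: √((-0.1614·111.32)² + (0.1748·92.09)²) = √(322.814814 + 259.124098) = 24.1234 km
2: √((-0.0020·111.32)² + (0.1906·92.09)²) = √(0.049569 + 308.085131) = 17.5538 km
3: √((0.2822·111.32)² + (-0.2169·92.09)²) = √(986.871062 + 398.973499) = 37.2269 km
4: √((-0.2008·111.32)² + (-0.1023·92.09)²) = √(499.659113 + 88.751605) = 24.2572 km
5: √((0.0035·111.32)² + (-0.1003·92.09)²) = √(0.151804 + 85.315278) = 9.2448 km
6: √((0.3244·111.32)² + (0.1265·92.09)²) = √(1304.091567 + 135.708171) = 37.9447 km
7: √((0.1121·111.32)² + (-0.0676·92.09)²) = √(155.724742 + 38.754161) = 13.9456 km
Threshold 7.6 km: none within range.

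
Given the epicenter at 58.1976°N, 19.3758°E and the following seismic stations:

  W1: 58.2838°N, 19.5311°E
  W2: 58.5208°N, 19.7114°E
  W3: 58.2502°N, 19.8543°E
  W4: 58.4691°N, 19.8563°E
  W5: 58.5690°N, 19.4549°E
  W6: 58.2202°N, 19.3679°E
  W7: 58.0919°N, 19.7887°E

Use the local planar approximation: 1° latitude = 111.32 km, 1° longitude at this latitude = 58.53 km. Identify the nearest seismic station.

Distances from 58.1976°N, 19.3758°E:
W1: √((0.0862·111.32)² + (0.1553·58.53)²) = √(92.079071 + 82.622810) = 13.2175 km
W2: √((0.3232·111.32)² + (0.3356·58.53)²) = √(1294.461385 + 385.834406) = 40.9914 km
W3: √((0.0526·111.32)² + (0.4785·58.53)²) = √(34.286084 + 784.369924) = 28.6122 km
W4: √((0.2715·111.32)² + (0.4805·58.53)²) = √(913.452699 + 790.940533) = 41.2843 km
W5: √((0.3714·111.32)² + (0.0791·58.53)²) = √(1709.346843 + 21.434335) = 41.6027 km
W6: √((0.0226·111.32)² + (-0.0079·58.53)²) = √(6.329411 + 0.213802) = 2.5580 km
W7: √((-0.1057·111.32)² + (0.4129·58.53)²) = √(138.451087 + 584.045677) = 26.8793 km
Minimum: W6 at 2.5580 km.

W6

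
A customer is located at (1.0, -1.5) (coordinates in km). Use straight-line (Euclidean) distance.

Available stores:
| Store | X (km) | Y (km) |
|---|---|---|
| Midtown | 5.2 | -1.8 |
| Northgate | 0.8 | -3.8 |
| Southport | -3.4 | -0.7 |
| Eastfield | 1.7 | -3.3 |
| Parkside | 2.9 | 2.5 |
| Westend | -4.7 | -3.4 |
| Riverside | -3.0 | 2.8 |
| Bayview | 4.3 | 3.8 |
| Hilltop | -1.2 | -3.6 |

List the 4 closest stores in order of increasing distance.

Eastfield, Northgate, Hilltop, Midtown

Distances from (1.0, -1.5):
Midtown: 4.2 km
Northgate: 2.3 km
Southport: 4.5 km
Eastfield: 1.9 km
Parkside: 4.4 km
Westend: 6.0 km
Riverside: 5.9 km
Bayview: 6.2 km
Hilltop: 3.0 km
Sorted: Eastfield (1.9 km) < Northgate (2.3 km) < Hilltop (3.0 km) < Midtown (4.2 km) < Parkside (4.4 km) < Southport (4.5 km) < …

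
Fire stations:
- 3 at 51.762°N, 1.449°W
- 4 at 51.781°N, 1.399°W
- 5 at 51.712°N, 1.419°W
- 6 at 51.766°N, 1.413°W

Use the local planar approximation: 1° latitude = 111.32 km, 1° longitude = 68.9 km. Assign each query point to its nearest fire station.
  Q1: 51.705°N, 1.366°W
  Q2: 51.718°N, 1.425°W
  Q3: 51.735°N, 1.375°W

Q1 at 51.705°N, 1.366°W:
  3: 8.542 km
  4: 8.761 km
  5: 3.734 km
  6: 7.523 km
  → nearest: 5 (3.734 km)
Q2 at 51.718°N, 1.425°W:
  3: 5.170 km
  4: 7.238 km
  5: 0.786 km
  6: 5.407 km
  → nearest: 5 (0.786 km)
Q3 at 51.735°N, 1.375°W:
  3: 5.919 km
  4: 5.381 km
  5: 3.968 km
  6: 4.332 km
  → nearest: 5 (3.968 km)

Q1→5; Q2→5; Q3→5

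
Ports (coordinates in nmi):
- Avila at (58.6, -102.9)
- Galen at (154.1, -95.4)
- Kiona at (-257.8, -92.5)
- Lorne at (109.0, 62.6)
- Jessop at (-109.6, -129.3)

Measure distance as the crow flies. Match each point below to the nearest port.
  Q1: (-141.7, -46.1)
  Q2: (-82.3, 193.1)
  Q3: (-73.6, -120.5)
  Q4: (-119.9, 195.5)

Q1→Jessop; Q2→Lorne; Q3→Jessop; Q4→Lorne

Q1 at (-141.7, -46.1):
  Avila: √((200.3)² + (-56.8)²) = √(40120.090 + 3226.240) = 208.2 nmi
  Galen: √((295.8)² + (-49.3)²) = √(87497.640 + 2430.490) = 299.9 nmi
  Kiona: √((-116.1)² + (-46.4)²) = √(13479.210 + 2152.960) = 125.0 nmi
  Lorne: √((250.7)² + (108.7)²) = √(62850.490 + 11815.690) = 273.3 nmi
  Jessop: √((32.1)² + (-83.2)²) = √(1030.410 + 6922.240) = 89.2 nmi
  → nearest: Jessop (89.2 nmi)
Q2 at (-82.3, 193.1):
  Avila: √((140.9)² + (-296.0)²) = √(19852.810 + 87616.000) = 327.8 nmi
  Galen: √((236.4)² + (-288.5)²) = √(55884.960 + 83232.250) = 373.0 nmi
  Kiona: √((-175.5)² + (-285.6)²) = √(30800.250 + 81567.360) = 335.2 nmi
  Lorne: √((191.3)² + (-130.5)²) = √(36595.690 + 17030.250) = 231.6 nmi
  Jessop: √((-27.3)² + (-322.4)²) = √(745.290 + 103941.760) = 323.6 nmi
  → nearest: Lorne (231.6 nmi)
Q3 at (-73.6, -120.5):
  Avila: √((132.2)² + (17.6)²) = √(17476.840 + 309.760) = 133.4 nmi
  Galen: √((227.7)² + (25.1)²) = √(51847.290 + 630.010) = 229.1 nmi
  Kiona: √((-184.2)² + (28.0)²) = √(33929.640 + 784.000) = 186.3 nmi
  Lorne: √((182.6)² + (183.1)²) = √(33342.760 + 33525.610) = 258.6 nmi
  Jessop: √((-36.0)² + (-8.8)²) = √(1296.000 + 77.440) = 37.1 nmi
  → nearest: Jessop (37.1 nmi)
Q4 at (-119.9, 195.5):
  Avila: √((178.5)² + (-298.4)²) = √(31862.250 + 89042.560) = 347.7 nmi
  Galen: √((274.0)² + (-290.9)²) = √(75076.000 + 84622.810) = 399.6 nmi
  Kiona: √((-137.9)² + (-288.0)²) = √(19016.410 + 82944.000) = 319.3 nmi
  Lorne: √((228.9)² + (-132.9)²) = √(52395.210 + 17662.410) = 264.7 nmi
  Jessop: √((10.3)² + (-324.8)²) = √(106.090 + 105495.040) = 325.0 nmi
  → nearest: Lorne (264.7 nmi)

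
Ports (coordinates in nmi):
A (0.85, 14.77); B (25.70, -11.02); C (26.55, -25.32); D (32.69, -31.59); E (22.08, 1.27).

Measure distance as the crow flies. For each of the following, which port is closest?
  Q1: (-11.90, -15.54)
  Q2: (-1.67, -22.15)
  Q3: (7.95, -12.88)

Q1→A; Q2→C; Q3→B

Q1 at (-11.90, -15.54):
  A: 32.88 nmi
  B: 37.87 nmi
  C: 39.67 nmi
  D: 47.39 nmi
  E: 37.91 nmi
  → nearest: A (32.88 nmi)
Q2 at (-1.67, -22.15):
  A: 37.01 nmi
  B: 29.55 nmi
  C: 28.40 nmi
  D: 35.63 nmi
  E: 33.36 nmi
  → nearest: C (28.40 nmi)
Q3 at (7.95, -12.88):
  A: 28.55 nmi
  B: 17.85 nmi
  C: 22.38 nmi
  D: 31.02 nmi
  E: 20.00 nmi
  → nearest: B (17.85 nmi)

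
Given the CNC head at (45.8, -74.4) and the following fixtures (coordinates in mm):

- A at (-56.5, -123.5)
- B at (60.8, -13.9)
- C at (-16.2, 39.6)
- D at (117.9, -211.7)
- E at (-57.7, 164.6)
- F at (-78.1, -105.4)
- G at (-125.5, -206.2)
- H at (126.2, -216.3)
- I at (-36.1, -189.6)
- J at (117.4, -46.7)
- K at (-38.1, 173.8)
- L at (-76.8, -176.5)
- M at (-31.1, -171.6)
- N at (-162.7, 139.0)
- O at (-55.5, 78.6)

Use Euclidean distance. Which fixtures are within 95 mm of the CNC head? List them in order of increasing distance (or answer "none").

B, J

Distances from (45.8, -74.4):
A: √((-102.3)² + (-49.1)²) = √(10465.290 + 2410.810) = 113.5 mm
B: √((15.0)² + (60.5)²) = √(225.000 + 3660.250) = 62.3 mm
C: √((-62.0)² + (114.0)²) = √(3844.000 + 12996.000) = 129.8 mm
D: √((72.1)² + (-137.3)²) = √(5198.410 + 18851.290) = 155.1 mm
E: √((-103.5)² + (239.0)²) = √(10712.250 + 57121.000) = 260.4 mm
F: √((-123.9)² + (-31.0)²) = √(15351.210 + 961.000) = 127.7 mm
G: √((-171.3)² + (-131.8)²) = √(29343.690 + 17371.240) = 216.1 mm
H: √((80.4)² + (-141.9)²) = √(6464.160 + 20135.610) = 163.1 mm
I: √((-81.9)² + (-115.2)²) = √(6707.610 + 13271.040) = 141.3 mm
J: √((71.6)² + (27.7)²) = √(5126.560 + 767.290) = 76.8 mm
K: √((-83.9)² + (248.2)²) = √(7039.210 + 61603.240) = 262.0 mm
L: √((-122.6)² + (-102.1)²) = √(15030.760 + 10424.410) = 159.5 mm
M: √((-76.9)² + (-97.2)²) = √(5913.610 + 9447.840) = 123.9 mm
N: √((-208.5)² + (213.4)²) = √(43472.250 + 45539.560) = 298.3 mm
O: √((-101.3)² + (153.0)²) = √(10261.690 + 23409.000) = 183.5 mm
Threshold 95 mm: B (62.3 mm), J (76.8 mm) are within range.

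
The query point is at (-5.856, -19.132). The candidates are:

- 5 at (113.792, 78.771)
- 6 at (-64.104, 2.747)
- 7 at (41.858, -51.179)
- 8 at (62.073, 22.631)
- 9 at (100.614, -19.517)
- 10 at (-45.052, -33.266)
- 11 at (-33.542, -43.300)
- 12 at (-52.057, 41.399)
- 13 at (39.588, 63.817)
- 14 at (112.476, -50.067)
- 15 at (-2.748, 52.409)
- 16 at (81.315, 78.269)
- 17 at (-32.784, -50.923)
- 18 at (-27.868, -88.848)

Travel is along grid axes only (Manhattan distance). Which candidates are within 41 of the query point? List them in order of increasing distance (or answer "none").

Distances from (-5.856, -19.132):
5: |119.648| + |97.903| = 119.648 + 97.903 = 217.551
6: |-58.248| + |21.879| = 58.248 + 21.879 = 80.127
7: |47.714| + |-32.047| = 47.714 + 32.047 = 79.761
8: |67.929| + |41.763| = 67.929 + 41.763 = 109.692
9: |106.470| + |-0.385| = 106.470 + 0.385 = 106.855
10: |-39.196| + |-14.134| = 39.196 + 14.134 = 53.330
11: |-27.686| + |-24.168| = 27.686 + 24.168 = 51.854
12: |-46.201| + |60.531| = 46.201 + 60.531 = 106.732
13: |45.444| + |82.949| = 45.444 + 82.949 = 128.393
14: |118.332| + |-30.935| = 118.332 + 30.935 = 149.267
15: |3.108| + |71.541| = 3.108 + 71.541 = 74.649
16: |87.171| + |97.401| = 87.171 + 97.401 = 184.572
17: |-26.928| + |-31.791| = 26.928 + 31.791 = 58.719
18: |-22.012| + |-69.716| = 22.012 + 69.716 = 91.728
Threshold 41: none within range.

none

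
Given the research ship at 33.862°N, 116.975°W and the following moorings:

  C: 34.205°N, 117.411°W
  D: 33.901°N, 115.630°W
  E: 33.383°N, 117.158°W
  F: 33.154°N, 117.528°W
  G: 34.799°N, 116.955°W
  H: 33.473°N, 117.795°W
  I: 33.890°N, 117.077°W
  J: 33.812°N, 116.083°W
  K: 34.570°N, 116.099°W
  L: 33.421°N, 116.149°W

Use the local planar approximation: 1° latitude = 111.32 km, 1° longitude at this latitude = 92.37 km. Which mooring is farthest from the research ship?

Distances from 33.862°N, 116.975°W:
C: 55.497 km
D: 124.313 km
E: 55.937 km
F: 93.920 km
G: 104.323 km
H: 87.248 km
I: 9.924 km
J: 82.582 km
K: 112.956 km
L: 90.727 km
Maximum: D at 124.313 km.

D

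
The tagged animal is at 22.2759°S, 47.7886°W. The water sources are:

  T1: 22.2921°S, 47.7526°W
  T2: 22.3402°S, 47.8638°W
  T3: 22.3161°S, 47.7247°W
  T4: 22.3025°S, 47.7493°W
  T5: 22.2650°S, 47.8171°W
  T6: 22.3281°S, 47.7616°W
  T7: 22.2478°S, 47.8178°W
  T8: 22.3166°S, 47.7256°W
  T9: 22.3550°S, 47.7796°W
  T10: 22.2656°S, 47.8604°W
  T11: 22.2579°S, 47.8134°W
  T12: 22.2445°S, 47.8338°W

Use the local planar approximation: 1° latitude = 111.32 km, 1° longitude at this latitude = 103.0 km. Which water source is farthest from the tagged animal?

Distances from 22.2759°S, 47.7886°W:
T1: √((-0.0162·111.32)² + (0.0360·103.0)²) = √(3.252194 + 13.749264) = 4.1233 km
T2: √((-0.0643·111.32)² + (-0.0752·103.0)²) = √(51.235189 + 59.994319) = 10.5465 km
T3: √((-0.0402·111.32)² + (0.0639·103.0)²) = √(20.026198 + 43.318775) = 7.9590 km
T4: √((-0.0266·111.32)² + (0.0393·103.0)²) = √(8.768184 + 16.385494) = 5.0153 km
T5: √((0.0109·111.32)² + (-0.0285·103.0)²) = √(1.472310 + 8.617160) = 3.1764 km
T6: √((-0.0522·111.32)² + (0.0270·103.0)²) = √(33.766605 + 7.733961) = 6.4421 km
T7: √((0.0281·111.32)² + (-0.0292·103.0)²) = √(9.784960 + 9.045658) = 4.3394 km
T8: √((-0.0407·111.32)² + (0.0630·103.0)²) = √(20.527460 + 42.107121) = 7.9142 km
T9: √((-0.0791·111.32)² + (0.0090·103.0)²) = √(77.535280 + 0.859329) = 8.8541 km
T10: √((0.0103·111.32)² + (-0.0718·103.0)²) = √(1.314682 + 54.691941) = 7.4838 km
T11: √((0.0180·111.32)² + (-0.0248·103.0)²) = √(4.015054 + 6.524959) = 3.2465 km
T12: √((0.0314·111.32)² + (-0.0452·103.0)²) = √(12.218157 + 21.674611) = 5.8217 km
Maximum: T2 at 10.5465 km.

T2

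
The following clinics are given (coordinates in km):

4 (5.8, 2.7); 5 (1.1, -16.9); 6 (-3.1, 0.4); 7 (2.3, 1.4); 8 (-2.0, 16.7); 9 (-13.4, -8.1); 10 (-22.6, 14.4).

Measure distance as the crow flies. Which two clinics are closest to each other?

Pairwise distances:
4–5: 20.2 km
4–6: 9.2 km
4–7: 3.7 km
4–8: 16.0 km
4–9: 22.0 km
4–10: 30.7 km
5–6: 17.8 km
5–7: 18.3 km
5–8: 33.7 km
5–9: 17.0 km
5–10: 39.3 km
6–7: 5.5 km
6–8: 16.3 km
6–9: 13.4 km
6–10: 24.0 km
7–8: 15.9 km
7–9: 18.4 km
7–10: 28.1 km
8–9: 27.3 km
8–10: 20.7 km
9–10: 24.3 km
Closest pair: 4–7 at 3.7 km.

4 and 7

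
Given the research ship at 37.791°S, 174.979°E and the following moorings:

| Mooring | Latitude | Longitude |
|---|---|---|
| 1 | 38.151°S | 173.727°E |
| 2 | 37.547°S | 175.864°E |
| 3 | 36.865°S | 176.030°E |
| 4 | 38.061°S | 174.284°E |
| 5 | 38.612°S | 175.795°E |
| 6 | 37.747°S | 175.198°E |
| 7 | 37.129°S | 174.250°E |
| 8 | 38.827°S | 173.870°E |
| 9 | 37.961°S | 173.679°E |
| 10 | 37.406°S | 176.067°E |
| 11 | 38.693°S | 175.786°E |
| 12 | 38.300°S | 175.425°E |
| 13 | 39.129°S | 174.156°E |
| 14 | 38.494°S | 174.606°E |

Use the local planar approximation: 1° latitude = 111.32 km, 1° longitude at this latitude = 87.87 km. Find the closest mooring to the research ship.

6

Distances from 37.791°S, 174.979°E:
1: 117.085 km
2: 82.372 km
3: 138.401 km
4: 68.065 km
5: 116.164 km
6: 19.857 km
7: 97.643 km
8: 150.985 km
9: 115.788 km
10: 104.770 km
11: 122.926 km
12: 68.894 km
13: 165.574 km
14: 84.844 km
Minimum: 6 at 19.857 km.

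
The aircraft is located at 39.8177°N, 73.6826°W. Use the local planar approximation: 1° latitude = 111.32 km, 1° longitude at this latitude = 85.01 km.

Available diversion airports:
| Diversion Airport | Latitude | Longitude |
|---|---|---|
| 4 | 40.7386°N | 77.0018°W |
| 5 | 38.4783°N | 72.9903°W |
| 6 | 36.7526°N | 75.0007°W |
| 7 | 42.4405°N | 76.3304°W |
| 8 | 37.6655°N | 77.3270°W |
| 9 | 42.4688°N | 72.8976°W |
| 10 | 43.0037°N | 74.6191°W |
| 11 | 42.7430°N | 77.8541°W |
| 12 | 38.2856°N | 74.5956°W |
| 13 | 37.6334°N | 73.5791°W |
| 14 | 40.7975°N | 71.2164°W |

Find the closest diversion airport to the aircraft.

5

Distances from 39.8177°N, 73.6826°W:
4: 300.2107 km
5: 160.2967 km
6: 359.1347 km
7: 368.6622 km
8: 391.6408 km
9: 302.5712 km
10: 363.4910 km
11: 481.4551 km
12: 187.3830 km
13: 243.3154 km
14: 236.3268 km
Minimum: 5 at 160.2967 km.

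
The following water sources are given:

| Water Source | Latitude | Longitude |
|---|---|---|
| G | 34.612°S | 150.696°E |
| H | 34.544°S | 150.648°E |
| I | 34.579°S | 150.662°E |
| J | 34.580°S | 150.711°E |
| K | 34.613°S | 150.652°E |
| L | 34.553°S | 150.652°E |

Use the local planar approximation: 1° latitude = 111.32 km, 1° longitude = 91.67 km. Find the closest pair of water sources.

H and L

Pairwise distances:
G–H: √((0.068·111.32)² + (-0.048·91.67)²) = √(57.30127 + 19.36141) = 8.756 km
G–I: √((0.033·111.32)² + (-0.034·91.67)²) = √(13.49504 + 9.71432) = 4.818 km
G–J: √((0.032·111.32)² + (0.015·91.67)²) = √(12.68955 + 1.89076) = 3.818 km
G–K: √((-0.001·111.32)² + (-0.044·91.67)²) = √(0.01239 + 16.26896) = 4.035 km
G–L: √((0.059·111.32)² + (-0.044·91.67)²) = √(43.13705 + 16.26896) = 7.708 km
H–I: √((-0.035·111.32)² + (0.014·91.67)²) = √(15.18037 + 1.64706) = 4.102 km
H–J: √((-0.036·111.32)² + (0.063·91.67)²) = √(16.06022 + 33.35305) = 7.029 km
H–K: √((-0.069·111.32)² + (0.004·91.67)²) = √(58.99899 + 0.13445) = 7.690 km
H–L: √((-0.009·111.32)² + (0.004·91.67)²) = √(1.00376 + 0.13445) = 1.067 km
I–J: √((-0.001·111.32)² + (0.049·91.67)²) = √(0.01239 + 20.17654) = 4.493 km
I–K: √((-0.034·111.32)² + (-0.010·91.67)²) = √(14.32532 + 0.84034) = 3.894 km
I–L: √((0.026·111.32)² + (-0.010·91.67)²) = √(8.37709 + 0.84034) = 3.036 km
J–K: √((-0.033·111.32)² + (-0.059·91.67)²) = √(13.49504 + 29.25220) = 6.538 km
J–L: √((0.027·111.32)² + (-0.059·91.67)²) = √(9.03387 + 29.25220) = 6.188 km
K–L: √((0.060·111.32)² + (0.000·91.67)²) = √(44.61171 + 0.00000) = 6.679 km
Closest pair: H–L at 1.067 km.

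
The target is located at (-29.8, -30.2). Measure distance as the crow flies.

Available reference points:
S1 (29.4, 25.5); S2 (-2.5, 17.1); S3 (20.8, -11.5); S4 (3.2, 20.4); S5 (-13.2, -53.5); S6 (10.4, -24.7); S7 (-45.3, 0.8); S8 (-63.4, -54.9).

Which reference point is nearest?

S5

Distances from (-29.8, -30.2):
S1: √((59.2)² + (55.7)²) = √(3504.640 + 3102.490) = 81.3
S2: √((27.3)² + (47.3)²) = √(745.290 + 2237.290) = 54.6
S3: √((50.6)² + (18.7)²) = √(2560.360 + 349.690) = 53.9
S4: √((33.0)² + (50.6)²) = √(1089.000 + 2560.360) = 60.4
S5: √((16.6)² + (-23.3)²) = √(275.560 + 542.890) = 28.6
S6: √((40.2)² + (5.5)²) = √(1616.040 + 30.250) = 40.6
S7: √((-15.5)² + (31.0)²) = √(240.250 + 961.000) = 34.7
S8: √((-33.6)² + (-24.7)²) = √(1128.960 + 610.090) = 41.7
Minimum: S5 at 28.6.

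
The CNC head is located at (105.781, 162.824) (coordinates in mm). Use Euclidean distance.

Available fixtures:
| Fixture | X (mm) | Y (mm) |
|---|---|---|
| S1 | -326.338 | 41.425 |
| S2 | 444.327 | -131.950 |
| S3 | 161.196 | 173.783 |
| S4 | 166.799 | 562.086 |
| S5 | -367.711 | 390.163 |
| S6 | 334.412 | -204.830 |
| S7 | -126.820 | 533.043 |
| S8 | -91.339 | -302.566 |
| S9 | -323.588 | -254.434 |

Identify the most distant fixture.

S9

Distances from (105.781, 162.824):
S1: √((-432.119)² + (-121.399)²) = √(186726.83016 + 14737.71720) = 448.848 mm
S2: √((338.546)² + (-294.774)²) = √(114613.39412 + 86891.71108) = 448.893 mm
S3: √((55.415)² + (10.959)²) = √(3070.82222 + 120.09968) = 56.488 mm
S4: √((61.018)² + (399.262)²) = √(3723.19632 + 159410.14464) = 403.898 mm
S5: √((-473.492)² + (227.339)²) = √(224194.67406 + 51683.02092) = 525.241 mm
S6: √((228.631)² + (-367.654)²) = √(52272.13416 + 135169.46372) = 432.945 mm
S7: √((-232.601)² + (370.219)²) = √(54103.22520 + 137062.10796) = 437.225 mm
S8: √((-197.120)² + (-465.390)²) = √(38856.29440 + 216587.85210) = 505.415 mm
S9: √((-429.369)² + (-417.258)²) = √(184357.73816 + 174104.23856) = 598.717 mm
Maximum: S9 at 598.717 mm.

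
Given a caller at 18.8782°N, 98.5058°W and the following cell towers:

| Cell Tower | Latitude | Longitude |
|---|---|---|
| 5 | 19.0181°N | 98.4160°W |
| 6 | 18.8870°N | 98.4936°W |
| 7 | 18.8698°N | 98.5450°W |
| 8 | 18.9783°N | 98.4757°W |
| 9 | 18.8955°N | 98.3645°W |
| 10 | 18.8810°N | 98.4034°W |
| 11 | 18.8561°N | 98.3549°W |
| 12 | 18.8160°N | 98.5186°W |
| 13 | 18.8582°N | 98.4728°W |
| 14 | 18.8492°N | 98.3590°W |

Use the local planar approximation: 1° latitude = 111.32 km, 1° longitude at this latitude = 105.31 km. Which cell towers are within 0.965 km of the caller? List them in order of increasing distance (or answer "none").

Distances from 18.8782°N, 98.5058°W:
5: √((0.1399·111.32)² + (0.0898·105.31)²) = √(242.539135 + 89.431785) = 18.2201 km
6: √((0.0088·111.32)² + (0.0122·105.31)²) = √(0.959648 + 1.650665) = 1.6156 km
7: √((-0.0084·111.32)² + (-0.0392·105.31)²) = √(0.874390 + 17.041639) = 4.2327 km
8: √((0.1001·111.32)² + (0.0301·105.31)²) = √(124.169391 + 10.047829) = 11.5852 km
9: √((0.0173·111.32)² + (0.1413·105.31)²) = √(3.708844 + 221.423417) = 15.0044 km
10: √((0.0028·111.32)² + (0.1024·105.31)²) = √(0.097154 + 116.289135) = 10.7882 km
11: √((-0.0221·111.32)² + (0.1509·105.31)²) = √(6.052446 + 252.532748) = 16.0806 km
12: √((-0.0622·111.32)² + (-0.0128·105.31)²) = √(47.943216 + 1.817018) = 7.0541 km
13: √((-0.0200·111.32)² + (0.0330·105.31)²) = √(4.956857 + 12.077224) = 4.1272 km
14: √((-0.0290·111.32)² + (0.1468·105.31)²) = √(10.421792 + 238.996388) = 15.7930 km
Threshold 0.965 km: none within range.

none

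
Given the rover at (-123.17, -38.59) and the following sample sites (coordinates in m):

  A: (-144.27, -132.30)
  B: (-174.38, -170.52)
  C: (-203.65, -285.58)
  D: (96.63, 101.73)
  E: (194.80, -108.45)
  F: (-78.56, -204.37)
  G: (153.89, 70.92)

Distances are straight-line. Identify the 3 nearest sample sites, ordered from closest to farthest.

A, B, F

Distances from (-123.17, -38.59):
A: √((-21.10)² + (-93.71)²) = √(445.2100 + 8781.5641) = 96.06 m
B: √((-51.21)² + (-131.93)²) = √(2622.4641 + 17405.5249) = 141.52 m
C: √((-80.48)² + (-246.99)²) = √(6477.0304 + 61004.0601) = 259.77 m
D: √((219.80)² + (140.32)²) = √(48312.0400 + 19689.7024) = 260.77 m
E: √((317.97)² + (-69.86)²) = √(101104.9209 + 4880.4196) = 325.55 m
F: √((44.61)² + (-165.78)²) = √(1990.0521 + 27483.0084) = 171.68 m
G: √((277.06)² + (109.51)²) = √(76762.2436 + 11992.4401) = 297.92 m
Sorted: A (96.06 m) < B (141.52 m) < F (171.68 m) < C (259.77 m) < D (260.77 m) < …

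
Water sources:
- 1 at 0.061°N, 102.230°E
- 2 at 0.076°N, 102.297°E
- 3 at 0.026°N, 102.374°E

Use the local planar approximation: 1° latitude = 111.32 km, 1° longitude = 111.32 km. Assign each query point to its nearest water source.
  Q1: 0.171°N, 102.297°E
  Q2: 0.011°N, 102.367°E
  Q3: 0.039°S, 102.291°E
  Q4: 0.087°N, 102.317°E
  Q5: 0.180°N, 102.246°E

Q1 at 0.171°N, 102.297°E:
  1: √((-0.110·111.32)² + (-0.067·111.32)²) = √(149.94492 + 55.62833) = 14.338 km
  2: √((-0.095·111.32)² + (0.000·111.32)²) = √(111.83909 + 0.00000) = 10.575 km
  3: √((-0.145·111.32)² + (0.077·111.32)²) = √(260.54479 + 73.47301) = 18.276 km
  → nearest: 2 (10.575 km)
Q2 at 0.011°N, 102.367°E:
  1: √((0.050·111.32)² + (-0.137·111.32)²) = √(30.98036 + 232.58812) = 16.235 km
  2: √((0.065·111.32)² + (-0.070·111.32)²) = √(52.35680 + 60.72150) = 10.634 km
  3: √((0.015·111.32)² + (0.007·111.32)²) = √(2.78823 + 0.60721) = 1.843 km
  → nearest: 3 (1.843 km)
Q3 at 0.039°S, 102.291°E:
  1: √((0.100·111.32)² + (-0.061·111.32)²) = √(123.92142 + 46.11116) = 13.040 km
  2: √((0.115·111.32)² + (0.006·111.32)²) = √(163.88608 + 0.44612) = 12.819 km
  3: √((0.065·111.32)² + (0.083·111.32)²) = √(52.35680 + 85.36947) = 11.736 km
  → nearest: 3 (11.736 km)
Q4 at 0.087°N, 102.317°E:
  1: √((-0.026·111.32)² + (-0.087·111.32)²) = √(8.37709 + 93.79613) = 10.108 km
  2: √((-0.011·111.32)² + (-0.020·111.32)²) = √(1.49945 + 4.95686) = 2.541 km
  3: √((-0.061·111.32)² + (0.057·111.32)²) = √(46.11116 + 40.26207) = 9.294 km
  → nearest: 2 (2.541 km)
Q5 at 0.180°N, 102.246°E:
  1: √((-0.119·111.32)² + (-0.016·111.32)²) = √(175.48513 + 3.17239) = 13.366 km
  2: √((-0.104·111.32)² + (0.051·111.32)²) = √(134.03341 + 32.23196) = 12.894 km
  3: √((-0.154·111.32)² + (0.128·111.32)²) = √(293.89205 + 203.03286) = 22.292 km
  → nearest: 2 (12.894 km)

Q1→2; Q2→3; Q3→3; Q4→2; Q5→2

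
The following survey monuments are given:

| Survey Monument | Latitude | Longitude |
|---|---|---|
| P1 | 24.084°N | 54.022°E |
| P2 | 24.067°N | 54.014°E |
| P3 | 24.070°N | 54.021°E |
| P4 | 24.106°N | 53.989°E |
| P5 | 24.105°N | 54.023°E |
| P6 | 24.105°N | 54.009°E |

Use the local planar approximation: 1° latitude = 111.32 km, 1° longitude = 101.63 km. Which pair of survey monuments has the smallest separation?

Pairwise distances:
P1–P2: √((-0.017·111.32)² + (-0.008·101.63)²) = √(3.58133 + 0.66103) = 2.060 km
P1–P3: √((-0.014·111.32)² + (-0.001·101.63)²) = √(2.42886 + 0.01033) = 1.562 km
P1–P4: √((0.022·111.32)² + (-0.033·101.63)²) = √(5.99780 + 11.24791) = 4.153 km
P1–P5: √((0.021·111.32)² + (0.001·101.63)²) = √(5.46493 + 0.01033) = 2.340 km
P1–P6: √((0.021·111.32)² + (-0.013·101.63)²) = √(5.46493 + 1.74554) = 2.685 km
P2–P3: √((0.003·111.32)² + (0.007·101.63)²) = √(0.11153 + 0.50610) = 0.786 km
P2–P4: √((0.039·111.32)² + (-0.025·101.63)²) = √(18.84845 + 6.45541) = 5.030 km
P2–P5: √((0.038·111.32)² + (0.009·101.63)²) = √(17.89425 + 0.83662) = 4.328 km
P2–P6: √((0.038·111.32)² + (-0.005·101.63)²) = √(17.89425 + 0.25822) = 4.261 km
P3–P4: √((0.036·111.32)² + (-0.032·101.63)²) = √(16.06022 + 10.57654) = 5.161 km
P3–P5: √((0.035·111.32)² + (0.002·101.63)²) = √(15.18037 + 0.04131) = 3.901 km
P3–P6: √((0.035·111.32)² + (-0.012·101.63)²) = √(15.18037 + 1.48733) = 4.083 km
P4–P5: √((-0.001·111.32)² + (0.034·101.63)²) = √(0.01239 + 11.93993) = 3.457 km
P4–P6: √((-0.001·111.32)² + (0.020·101.63)²) = √(0.01239 + 4.13146) = 2.036 km
P5–P6: √((0.000·111.32)² + (-0.014·101.63)²) = √(0.00000 + 2.02442) = 1.423 km
Closest pair: P2–P3 at 0.786 km.

P2 and P3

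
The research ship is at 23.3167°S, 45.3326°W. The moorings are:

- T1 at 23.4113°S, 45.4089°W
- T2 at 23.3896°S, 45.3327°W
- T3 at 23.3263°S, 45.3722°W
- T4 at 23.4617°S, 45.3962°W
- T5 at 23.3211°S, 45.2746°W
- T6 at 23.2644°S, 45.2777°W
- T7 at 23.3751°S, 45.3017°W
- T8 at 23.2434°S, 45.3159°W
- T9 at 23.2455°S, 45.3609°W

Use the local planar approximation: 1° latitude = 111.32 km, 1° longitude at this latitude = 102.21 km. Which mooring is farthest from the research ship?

T4

Distances from 23.3167°S, 45.3326°W:
T1: 13.1041 km
T2: 8.1152 km
T3: 4.1862 km
T4: 17.4012 km
T5: 5.9484 km
T6: 8.0860 km
T7: 7.2277 km
T8: 8.3364 km
T9: 8.4373 km
Maximum: T4 at 17.4012 km.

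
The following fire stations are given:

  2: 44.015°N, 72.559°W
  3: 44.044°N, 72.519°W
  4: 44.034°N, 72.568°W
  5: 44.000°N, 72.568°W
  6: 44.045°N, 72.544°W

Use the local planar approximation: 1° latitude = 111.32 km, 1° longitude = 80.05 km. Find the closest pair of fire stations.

2 and 5

Pairwise distances:
2–5: 1.819 km
3–6: 2.004 km
2–4: 2.234 km
4–6: 2.278 km
2–6: 3.549 km
4–5: 3.785 km
3–4: 4.077 km
2–3: 4.547 km
5–6: 5.365 km
3–5: 6.275 km
Closest pair: 2–5 at 1.819 km.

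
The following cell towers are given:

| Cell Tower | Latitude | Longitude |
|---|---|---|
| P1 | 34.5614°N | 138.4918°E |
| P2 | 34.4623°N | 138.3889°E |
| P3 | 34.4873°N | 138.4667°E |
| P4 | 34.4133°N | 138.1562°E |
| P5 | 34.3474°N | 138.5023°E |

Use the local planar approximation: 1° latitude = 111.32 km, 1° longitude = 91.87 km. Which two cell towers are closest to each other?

P2 and P3

Pairwise distances:
P1–P2: √((-0.0991·111.32)² + (-0.1029·91.87)²) = √(121.700876 + 89.367206) = 14.5282 km
P1–P3: √((-0.0741·111.32)² + (-0.0251·91.87)²) = √(68.042899 + 5.317345) = 8.5651 km
P1–P4: √((-0.1481·111.32)² + (-0.3356·91.87)²) = √(271.804418 + 950.585832) = 34.9627 km
P1–P5: √((-0.2140·111.32)² + (0.0105·91.87)²) = √(567.510553 + 0.930521) = 23.8420 km
P2–P3: √((0.0250·111.32)² + (0.0778·91.87)²) = √(7.745089 + 51.086556) = 7.6702 km
P2–P4: √((-0.0490·111.32)² + (-0.2327·91.87)²) = √(29.753534 + 457.025255) = 22.0631 km
P2–P5: √((-0.1149·111.32)² + (0.1134·91.87)²) = √(163.601188 + 108.535932) = 16.4966 km
P3–P4: √((-0.0740·111.32)² + (-0.3105·91.87)²) = √(67.859372 + 813.711852) = 29.6913 km
P3–P5: √((-0.1399·111.32)² + (0.0356·91.87)²) = √(242.539135 + 10.696641) = 15.9134 km
P4–P5: √((-0.0659·111.32)² + (0.3461·91.87)²) = √(53.816720 + 1010.998780) = 32.6315 km
Closest pair: P2–P3 at 7.6702 km.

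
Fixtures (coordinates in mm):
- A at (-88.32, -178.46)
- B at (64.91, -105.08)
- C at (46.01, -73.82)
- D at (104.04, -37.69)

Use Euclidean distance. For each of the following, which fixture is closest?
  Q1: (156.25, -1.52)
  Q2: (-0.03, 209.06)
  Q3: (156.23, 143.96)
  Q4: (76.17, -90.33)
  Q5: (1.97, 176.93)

Q1 at (156.25, -1.52):
  A: 301.86 mm
  B: 138.09 mm
  C: 131.83 mm
  D: 63.51 mm
  → nearest: D (63.51 mm)
Q2 at (-0.03, 209.06):
  A: 397.45 mm
  B: 320.78 mm
  C: 286.60 mm
  D: 267.80 mm
  → nearest: D (267.80 mm)
Q3 at (156.23, 143.96):
  A: 404.67 mm
  B: 265.26 mm
  C: 244.08 mm
  D: 189.00 mm
  → nearest: D (189.00 mm)
Q4 at (76.17, -90.33):
  A: 186.61 mm
  B: 18.56 mm
  C: 34.38 mm
  D: 59.56 mm
  → nearest: B (18.56 mm)
Q5 at (1.97, 176.93):
  A: 366.68 mm
  B: 288.95 mm
  C: 254.59 mm
  D: 237.66 mm
  → nearest: D (237.66 mm)

Q1→D; Q2→D; Q3→D; Q4→B; Q5→D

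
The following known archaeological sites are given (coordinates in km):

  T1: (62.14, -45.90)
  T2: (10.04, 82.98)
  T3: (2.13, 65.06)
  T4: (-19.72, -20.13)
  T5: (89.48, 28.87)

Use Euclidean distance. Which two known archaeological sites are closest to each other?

T2 and T3

Pairwise distances:
T1–T2: 139.01 km
T1–T3: 126.15 km
T1–T4: 85.82 km
T1–T5: 79.61 km
T2–T3: 19.59 km
T2–T4: 107.32 km
T2–T5: 96.12 km
T3–T4: 87.95 km
T3–T5: 94.55 km
T4–T5: 119.69 km
Closest pair: T2–T3 at 19.59 km.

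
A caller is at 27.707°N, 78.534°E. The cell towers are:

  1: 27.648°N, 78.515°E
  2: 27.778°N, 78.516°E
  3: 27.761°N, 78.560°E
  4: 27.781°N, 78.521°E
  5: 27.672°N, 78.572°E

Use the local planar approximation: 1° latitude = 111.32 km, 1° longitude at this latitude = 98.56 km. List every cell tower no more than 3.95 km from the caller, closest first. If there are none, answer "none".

Distances from 27.707°N, 78.534°E:
1: √((-0.059·111.32)² + (-0.019·98.56)²) = √(43.13705 + 3.50678) = 6.830 km
2: √((0.071·111.32)² + (-0.018·98.56)²) = √(62.46879 + 3.14736) = 8.100 km
3: √((0.054·111.32)² + (0.026·98.56)²) = √(36.13549 + 6.56671) = 6.535 km
4: √((0.074·111.32)² + (-0.013·98.56)²) = √(67.85937 + 1.64168) = 8.337 km
5: √((-0.035·111.32)² + (0.038·98.56)²) = √(15.18037 + 14.02712) = 5.404 km
Threshold 3.95 km: none within range.

none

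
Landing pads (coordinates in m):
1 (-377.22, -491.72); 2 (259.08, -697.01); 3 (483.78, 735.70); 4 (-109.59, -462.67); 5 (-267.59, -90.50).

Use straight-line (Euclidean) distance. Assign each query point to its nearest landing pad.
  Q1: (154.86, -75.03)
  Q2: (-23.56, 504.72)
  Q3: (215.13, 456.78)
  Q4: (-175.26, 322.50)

Q1 at (154.86, -75.03):
  1: 675.83 m
  2: 630.65 m
  3: 874.91 m
  4: 469.25 m
  5: 422.73 m
  → nearest: 5 (422.73 m)
Q2 at (-23.56, 504.72):
  1: 1057.34 m
  2: 1234.52 m
  3: 557.45 m
  4: 971.21 m
  5: 643.30 m
  → nearest: 3 (557.45 m)
Q3 at (215.13, 456.78):
  1: 1118.27 m
  2: 1154.63 m
  3: 387.26 m
  4: 975.11 m
  5: 729.75 m
  → nearest: 3 (387.26 m)
Q4 at (-175.26, 322.50):
  1: 838.89 m
  2: 1108.18 m
  3: 777.86 m
  4: 787.91 m
  5: 423.19 m
  → nearest: 5 (423.19 m)

Q1→5; Q2→3; Q3→3; Q4→5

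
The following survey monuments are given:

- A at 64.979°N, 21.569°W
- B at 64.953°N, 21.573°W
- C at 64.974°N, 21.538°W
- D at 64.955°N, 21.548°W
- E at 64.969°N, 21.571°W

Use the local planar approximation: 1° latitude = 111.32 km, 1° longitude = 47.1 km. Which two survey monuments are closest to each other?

A and E

Pairwise distances:
A–B: √((-0.026·111.32)² + (-0.004·47.1)²) = √(8.37709 + 0.03549) = 2.900 km
A–C: √((-0.005·111.32)² + (0.031·47.1)²) = √(0.30980 + 2.13189) = 1.563 km
A–D: √((-0.024·111.32)² + (0.021·47.1)²) = √(7.13787 + 0.97832) = 2.849 km
A–E: √((-0.010·111.32)² + (-0.002·47.1)²) = √(1.23921 + 0.00887) = 1.117 km
B–C: √((0.021·111.32)² + (0.035·47.1)²) = √(5.46493 + 2.71755) = 2.861 km
B–D: √((0.002·111.32)² + (0.025·47.1)²) = √(0.04957 + 1.38651) = 1.198 km
B–E: √((0.016·111.32)² + (0.002·47.1)²) = √(3.17239 + 0.00887) = 1.784 km
C–D: √((-0.019·111.32)² + (-0.010·47.1)²) = √(4.47356 + 0.22184) = 2.167 km
C–E: √((-0.005·111.32)² + (-0.033·47.1)²) = √(0.30980 + 2.41585) = 1.651 km
D–E: √((0.014·111.32)² + (-0.023·47.1)²) = √(2.42886 + 1.17354) = 1.898 km
Closest pair: A–E at 1.117 km.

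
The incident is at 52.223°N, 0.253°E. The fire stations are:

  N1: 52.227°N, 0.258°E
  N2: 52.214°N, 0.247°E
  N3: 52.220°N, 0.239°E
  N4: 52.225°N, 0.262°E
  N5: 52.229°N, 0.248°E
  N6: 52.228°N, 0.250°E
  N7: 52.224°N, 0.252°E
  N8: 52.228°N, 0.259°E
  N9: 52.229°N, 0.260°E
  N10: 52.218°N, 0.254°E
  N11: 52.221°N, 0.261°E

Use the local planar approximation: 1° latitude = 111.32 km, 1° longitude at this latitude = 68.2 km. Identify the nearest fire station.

N7

Distances from 52.223°N, 0.253°E:
N1: 0.5609 km
N2: 1.0822 km
N3: 1.0115 km
N4: 0.6529 km
N5: 0.7499 km
N6: 0.5930 km
N7: 0.1306 km
N8: 0.6908 km
N9: 0.8210 km
N10: 0.5608 km
N11: 0.5893 km
Minimum: N7 at 0.1306 km.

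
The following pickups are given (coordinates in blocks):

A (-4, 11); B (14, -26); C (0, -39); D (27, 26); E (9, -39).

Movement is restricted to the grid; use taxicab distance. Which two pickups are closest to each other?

Pairwise distances:
A–B: 55 blocks
A–C: 54 blocks
A–D: 46 blocks
A–E: 63 blocks
B–C: 27 blocks
B–D: 65 blocks
B–E: 18 blocks
C–D: 92 blocks
C–E: 9 blocks
D–E: 83 blocks
Closest pair: C–E at 9 blocks.

C and E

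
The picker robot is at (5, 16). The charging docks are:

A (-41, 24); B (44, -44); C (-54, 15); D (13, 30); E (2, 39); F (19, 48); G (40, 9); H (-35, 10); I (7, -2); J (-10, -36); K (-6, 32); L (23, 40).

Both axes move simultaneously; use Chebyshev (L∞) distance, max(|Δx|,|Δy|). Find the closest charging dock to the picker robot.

D

Distances from (5, 16):
A: max(|-46|, |8|) = 46
B: max(|39|, |-60|) = 60
C: max(|-59|, |-1|) = 59
D: max(|8|, |14|) = 14
E: max(|-3|, |23|) = 23
F: max(|14|, |32|) = 32
G: max(|35|, |-7|) = 35
H: max(|-40|, |-6|) = 40
I: max(|2|, |-18|) = 18
J: max(|-15|, |-52|) = 52
K: max(|-11|, |16|) = 16
L: max(|18|, |24|) = 24
Minimum: D at 14.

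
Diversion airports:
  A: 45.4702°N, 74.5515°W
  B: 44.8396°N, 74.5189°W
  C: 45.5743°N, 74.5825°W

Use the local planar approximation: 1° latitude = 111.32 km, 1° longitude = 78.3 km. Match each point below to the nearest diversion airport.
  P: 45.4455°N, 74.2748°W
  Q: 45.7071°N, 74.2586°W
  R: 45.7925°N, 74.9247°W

P at 45.4455°N, 74.2748°W:
  A: √((0.0247·111.32)² + (-0.2767·78.3)²) = √(7.560322 + 469.398657) = 21.8394 km
  B: √((-0.6059·111.32)² + (-0.2441·78.3)²) = √(4549.339003 + 365.307916) = 70.1045 km
  C: √((0.1288·111.32)² + (-0.3077·78.3)²) = √(205.578703 + 580.468312) = 28.0365 km
  → nearest: A (21.8394 km)
Q at 45.7071°N, 74.2586°W:
  A: √((-0.2369·111.32)² + (-0.2929·78.3)²) = √(695.466983 + 525.971567) = 34.9491 km
  B: √((-0.8675·111.32)² + (-0.2603·78.3)²) = √(9325.784214 + 415.405135) = 98.6975 km
  C: √((-0.1328·111.32)² + (-0.3239·78.3)²) = √(218.545841 + 643.199088) = 29.3555 km
  → nearest: C (29.3555 km)
R at 45.7925°N, 74.9247°W:
  A: √((-0.3223·111.32)² + (0.3732·78.3)²) = √(1287.262170 + 853.899569) = 46.2727 km
  B: √((-0.9529·111.32)² + (0.4058·78.3)²) = √(11252.293439 + 1009.595973) = 110.7334 km
  C: √((-0.2182·111.32)² + (0.3422·78.3)²) = √(590.005266 + 717.932369) = 36.1654 km
  → nearest: C (36.1654 km)

P→A; Q→C; R→C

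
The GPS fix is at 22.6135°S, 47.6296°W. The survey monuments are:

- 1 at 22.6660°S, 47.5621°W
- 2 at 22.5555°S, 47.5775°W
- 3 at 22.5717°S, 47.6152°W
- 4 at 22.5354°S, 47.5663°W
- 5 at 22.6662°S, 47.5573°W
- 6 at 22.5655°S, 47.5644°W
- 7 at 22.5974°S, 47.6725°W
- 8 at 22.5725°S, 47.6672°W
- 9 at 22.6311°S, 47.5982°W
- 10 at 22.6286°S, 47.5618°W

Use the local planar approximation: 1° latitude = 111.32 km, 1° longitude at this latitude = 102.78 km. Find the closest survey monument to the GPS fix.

9

Distances from 22.6135°S, 47.6296°W:
1: 9.0712 km
2: 8.3882 km
3: 4.8829 km
4: 10.8589 km
5: 9.4676 km
6: 8.5708 km
7: 4.7596 km
8: 5.9804 km
9: 3.7754 km
10: 7.1684 km
Minimum: 9 at 3.7754 km.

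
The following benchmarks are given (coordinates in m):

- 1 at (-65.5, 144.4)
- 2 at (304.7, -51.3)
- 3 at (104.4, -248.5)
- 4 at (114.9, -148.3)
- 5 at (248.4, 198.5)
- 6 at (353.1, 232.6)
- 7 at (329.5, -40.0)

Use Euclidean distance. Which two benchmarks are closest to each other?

Pairwise distances:
1–2: √((370.2)² + (-195.7)²) = √(137048.040 + 38298.490) = 418.7 m
1–3: √((169.9)² + (-392.9)²) = √(28866.010 + 154370.410) = 428.1 m
1–4: √((180.4)² + (-292.7)²) = √(32544.160 + 85673.290) = 343.8 m
1–5: √((313.9)² + (54.1)²) = √(98533.210 + 2926.810) = 318.5 m
1–6: √((418.6)² + (88.2)²) = √(175225.960 + 7779.240) = 427.8 m
1–7: √((395.0)² + (-184.4)²) = √(156025.000 + 34003.360) = 435.9 m
2–3: √((-200.3)² + (-197.2)²) = √(40120.090 + 38887.840) = 281.1 m
2–4: √((-189.8)² + (-97.0)²) = √(36024.040 + 9409.000) = 213.2 m
2–5: √((-56.3)² + (249.8)²) = √(3169.690 + 62400.040) = 256.1 m
2–6: √((48.4)² + (283.9)²) = √(2342.560 + 80599.210) = 288.0 m
2–7: √((24.8)² + (11.3)²) = √(615.040 + 127.690) = 27.3 m
3–4: √((10.5)² + (100.2)²) = √(110.250 + 10040.040) = 100.7 m
3–5: √((144.0)² + (447.0)²) = √(20736.000 + 199809.000) = 469.6 m
3–6: √((248.7)² + (481.1)²) = √(61851.690 + 231457.210) = 541.6 m
3–7: √((225.1)² + (208.5)²) = √(50670.010 + 43472.250) = 306.8 m
4–5: √((133.5)² + (346.8)²) = √(17822.250 + 120270.240) = 371.6 m
4–6: √((238.2)² + (380.9)²) = √(56739.240 + 145084.810) = 449.2 m
4–7: √((214.6)² + (108.3)²) = √(46053.160 + 11728.890) = 240.4 m
5–6: √((104.7)² + (34.1)²) = √(10962.090 + 1162.810) = 110.1 m
5–7: √((81.1)² + (-238.5)²) = √(6577.210 + 56882.250) = 251.9 m
6–7: √((-23.6)² + (-272.6)²) = √(556.960 + 74310.760) = 273.6 m
Closest pair: 2–7 at 27.3 m.

2 and 7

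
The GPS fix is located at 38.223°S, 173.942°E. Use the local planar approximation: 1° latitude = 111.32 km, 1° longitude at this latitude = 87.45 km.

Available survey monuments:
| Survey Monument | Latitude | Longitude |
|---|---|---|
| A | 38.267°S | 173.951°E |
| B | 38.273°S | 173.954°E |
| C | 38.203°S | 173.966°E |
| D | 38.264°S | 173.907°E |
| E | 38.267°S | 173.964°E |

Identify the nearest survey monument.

Distances from 38.223°S, 173.942°E:
A: 4.961 km
B: 5.664 km
C: 3.060 km
D: 5.495 km
E: 5.262 km
Minimum: C at 3.060 km.

C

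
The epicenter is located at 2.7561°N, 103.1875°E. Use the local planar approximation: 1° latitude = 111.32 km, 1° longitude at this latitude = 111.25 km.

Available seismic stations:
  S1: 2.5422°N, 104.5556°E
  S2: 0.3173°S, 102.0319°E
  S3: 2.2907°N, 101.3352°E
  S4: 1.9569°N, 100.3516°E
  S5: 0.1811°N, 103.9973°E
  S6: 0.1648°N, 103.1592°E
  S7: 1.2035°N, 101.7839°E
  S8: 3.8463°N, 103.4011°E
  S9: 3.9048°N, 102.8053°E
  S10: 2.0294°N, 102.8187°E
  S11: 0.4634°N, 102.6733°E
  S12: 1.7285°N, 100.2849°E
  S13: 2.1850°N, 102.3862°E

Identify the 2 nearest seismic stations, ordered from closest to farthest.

S10, S13

Distances from 2.7561°N, 103.1875°E:
S1: 154.0525 km
S2: 365.4878 km
S3: 212.4812 km
S4: 327.7980 km
S5: 300.4728 km
S6: 288.4807 km
S7: 232.9272 km
S8: 123.6656 km
S9: 134.7572 km
S10: 90.7060 km
S11: 261.5556 km
S12: 342.5774 km
S13: 109.4921 km
Sorted: S10 (90.7060 km) < S13 (109.4921 km) < S8 (123.6656 km) < S9 (134.7572 km) < …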